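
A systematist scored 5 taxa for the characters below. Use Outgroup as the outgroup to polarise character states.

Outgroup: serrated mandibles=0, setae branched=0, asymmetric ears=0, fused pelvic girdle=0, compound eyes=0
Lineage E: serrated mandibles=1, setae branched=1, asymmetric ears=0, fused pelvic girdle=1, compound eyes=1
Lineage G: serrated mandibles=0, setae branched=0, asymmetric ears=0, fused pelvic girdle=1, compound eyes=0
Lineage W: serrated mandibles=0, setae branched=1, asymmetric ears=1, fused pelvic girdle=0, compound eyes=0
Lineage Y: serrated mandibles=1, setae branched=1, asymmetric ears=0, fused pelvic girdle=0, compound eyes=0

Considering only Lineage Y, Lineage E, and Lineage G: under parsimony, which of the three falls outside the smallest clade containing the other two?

Lineage G

The outgroup has state '0' for every character, so '1' is the derived state throughout.
serrated mandibles: derived state '1' in Lineage E and Lineage Y only — synapomorphy for {Lineage E, Lineage Y}.
setae branched (derived state '1') is shared by Lineage E, Lineage W, and Lineage Y — a synapomorphy uniting that clade.
asymmetric ears (derived state '1') is unique to Lineage W (autapomorphy; uninformative for grouping).
fused pelvic girdle (state '1') occurs in Lineage E and Lineage G but conflicts with the nesting implied by the other characters — most parsimoniously interpreted as homoplasy.
compound eyes (derived state '1') is unique to Lineage E (autapomorphy; uninformative for grouping).
Most parsimonious ingroup topology: (Lineage G,((Lineage Y,Lineage E),Lineage W)).
Lineage E and Lineage Y share a more recent common ancestor with each other than either does with Lineage G, so Lineage G is the least closely related of the three.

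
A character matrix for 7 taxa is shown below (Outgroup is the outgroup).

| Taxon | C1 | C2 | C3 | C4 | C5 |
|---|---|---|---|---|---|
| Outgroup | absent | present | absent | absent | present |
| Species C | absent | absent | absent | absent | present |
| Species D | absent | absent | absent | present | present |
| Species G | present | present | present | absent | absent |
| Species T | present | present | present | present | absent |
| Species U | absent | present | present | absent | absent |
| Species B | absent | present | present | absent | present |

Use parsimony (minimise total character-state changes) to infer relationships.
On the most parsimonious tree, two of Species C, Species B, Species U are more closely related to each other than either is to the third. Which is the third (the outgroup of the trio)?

Character polarity is set by the outgroup: the derived state is whichever differs from the outgroup's state, so for C2, C5 the derived state is 'absent', and for the remaining characters it is 'present'.
Only Species G and Species T show the derived state 'present' for C1, supporting them as a clade.
C2 (derived state 'absent') is shared by Species C and Species D — a synapomorphy uniting that clade.
Only Species B, Species G, Species T, and Species U show the derived state 'present' for C3, supporting them as a clade.
C4 groups Species D and Species T, which is incompatible with the clades supported by the remaining characters; treating it as convergent (homoplasy) costs fewer steps than any alternative tree.
C5: derived state 'absent' in Species G, Species T, and Species U only — synapomorphy for {Species G, Species T, Species U}.
Most parsimonious ingroup topology: ((Species C,Species D),(((Species G,Species T),Species U),Species B)).
Species U and Species B share a more recent common ancestor with each other than either does with Species C, so Species C is the least closely related of the three.

Species C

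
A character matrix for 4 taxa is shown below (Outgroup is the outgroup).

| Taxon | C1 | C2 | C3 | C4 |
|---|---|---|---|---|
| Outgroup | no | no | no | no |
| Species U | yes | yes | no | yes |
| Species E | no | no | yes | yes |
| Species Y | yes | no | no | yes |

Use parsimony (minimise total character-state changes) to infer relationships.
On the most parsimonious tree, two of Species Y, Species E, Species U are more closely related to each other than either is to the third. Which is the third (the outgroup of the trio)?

The outgroup has state 'no' for every character, so 'yes' is the derived state throughout.
Only Species U and Species Y show the derived state 'yes' for C1, supporting them as a clade.
C2: derived state 'yes' in Species U only — an autapomorphy, so it tells us nothing about relationships among taxa.
C3: derived state 'yes' in Species E only — an autapomorphy, so it tells us nothing about relationships among taxa.
All ingroup taxa share the derived state 'yes' for C4; it defines the ingroup but does not resolve relationships within it.
Most parsimonious ingroup topology: ((Species U,Species Y),Species E).
Species Y and Species U share a more recent common ancestor with each other than either does with Species E, so Species E is the least closely related of the three.

Species E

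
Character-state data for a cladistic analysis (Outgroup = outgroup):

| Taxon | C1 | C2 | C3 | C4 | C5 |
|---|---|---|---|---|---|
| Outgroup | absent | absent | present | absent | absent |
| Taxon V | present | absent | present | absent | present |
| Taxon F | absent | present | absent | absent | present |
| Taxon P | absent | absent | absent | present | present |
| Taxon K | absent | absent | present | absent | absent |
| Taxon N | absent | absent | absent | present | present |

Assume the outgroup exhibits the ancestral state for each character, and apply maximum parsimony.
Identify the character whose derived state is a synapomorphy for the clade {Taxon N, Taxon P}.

Character polarity is set by the outgroup: the derived state is whichever differs from the outgroup's state, so for C3 the derived state is 'absent', and for the remaining characters it is 'present'.
C1 (derived state 'present') is unique to Taxon V (autapomorphy; uninformative for grouping).
C2 (derived state 'present') is unique to Taxon F (autapomorphy; uninformative for grouping).
C3 (derived state 'absent') is shared by Taxon F, Taxon N, and Taxon P — a synapomorphy uniting that clade.
C4: derived state 'present' in Taxon N and Taxon P only — synapomorphy for {Taxon N, Taxon P}.
Only Taxon F, Taxon N, Taxon P, and Taxon V show the derived state 'present' for C5, supporting them as a clade.
Most parsimonious ingroup topology: ((Taxon V,(Taxon F,(Taxon P,Taxon N))),Taxon K).
The clade {Taxon N, Taxon P} is supported by C4: its derived state 'present' occurs in exactly those taxa and in no other taxon (including the outgroup).

C4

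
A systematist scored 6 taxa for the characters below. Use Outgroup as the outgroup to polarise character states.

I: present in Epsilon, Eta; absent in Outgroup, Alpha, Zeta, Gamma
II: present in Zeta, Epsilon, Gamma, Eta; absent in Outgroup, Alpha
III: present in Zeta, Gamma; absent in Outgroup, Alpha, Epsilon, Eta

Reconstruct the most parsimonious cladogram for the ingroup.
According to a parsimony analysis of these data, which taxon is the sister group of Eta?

Epsilon

The outgroup has state 'absent' for every character, so 'present' is the derived state throughout.
Only Epsilon and Eta show the derived state 'present' for I, supporting them as a clade.
II (derived state 'present') is shared by Epsilon, Eta, Gamma, and Zeta — a synapomorphy uniting that clade.
III: derived state 'present' in Gamma and Zeta only — synapomorphy for {Gamma, Zeta}.
Most parsimonious ingroup topology: (Alpha,((Zeta,Gamma),(Epsilon,Eta))).
Eta and Epsilon form a cherry on this tree, so they are sister taxa.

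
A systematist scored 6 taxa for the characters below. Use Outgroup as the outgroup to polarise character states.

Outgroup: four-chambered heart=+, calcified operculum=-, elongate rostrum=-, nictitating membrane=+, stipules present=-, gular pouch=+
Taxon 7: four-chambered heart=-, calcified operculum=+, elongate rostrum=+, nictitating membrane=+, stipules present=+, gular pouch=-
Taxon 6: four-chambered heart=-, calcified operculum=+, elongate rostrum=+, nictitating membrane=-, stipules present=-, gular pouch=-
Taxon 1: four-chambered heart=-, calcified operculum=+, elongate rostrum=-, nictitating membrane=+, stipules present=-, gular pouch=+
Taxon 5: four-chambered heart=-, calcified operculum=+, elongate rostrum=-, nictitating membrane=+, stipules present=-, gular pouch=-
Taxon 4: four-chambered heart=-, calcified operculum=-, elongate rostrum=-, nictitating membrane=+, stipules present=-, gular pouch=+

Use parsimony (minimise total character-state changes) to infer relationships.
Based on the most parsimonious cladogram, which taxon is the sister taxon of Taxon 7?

Character polarity is set by the outgroup: the derived state is whichever differs from the outgroup's state, so for four-chambered heart, nictitating membrane, gular pouch the derived state is '-', and for the remaining characters it is '+'.
four-chambered heart (derived state '-') is shared by all ingroup taxa — unites the whole ingroup.
calcified operculum (derived state '+') is shared by Taxon 1, Taxon 5, Taxon 6, and Taxon 7 — a synapomorphy uniting that clade.
elongate rostrum (derived state '+') is shared by Taxon 6 and Taxon 7 — a synapomorphy uniting that clade.
nictitating membrane: derived state '-' in Taxon 6 only — an autapomorphy, so it tells us nothing about relationships among taxa.
stipules present: derived state '+' in Taxon 7 only — an autapomorphy, so it tells us nothing about relationships among taxa.
gular pouch: derived state '-' in Taxon 5, Taxon 6, and Taxon 7 only — synapomorphy for {Taxon 5, Taxon 6, Taxon 7}.
Most parsimonious ingroup topology: ((((Taxon 7,Taxon 6),Taxon 5),Taxon 1),Taxon 4).
Taxon 7 and Taxon 6 form a cherry on this tree, so they are sister taxa.

Taxon 6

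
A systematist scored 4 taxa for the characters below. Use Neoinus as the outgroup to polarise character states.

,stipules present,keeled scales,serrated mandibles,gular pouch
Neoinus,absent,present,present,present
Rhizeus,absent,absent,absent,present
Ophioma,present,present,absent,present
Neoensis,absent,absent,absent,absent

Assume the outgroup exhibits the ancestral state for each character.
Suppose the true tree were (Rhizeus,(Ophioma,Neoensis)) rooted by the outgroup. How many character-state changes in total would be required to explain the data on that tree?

Map each character onto (Rhizeus,(Ophioma,Neoensis)) (rooted by Neoinus) and count the minimum state changes it requires (Fitch parsimony):
stipules present: 1; keeled scales: 2; serrated mandibles: 1; gular pouch: 1.
Total tree length = 5.

5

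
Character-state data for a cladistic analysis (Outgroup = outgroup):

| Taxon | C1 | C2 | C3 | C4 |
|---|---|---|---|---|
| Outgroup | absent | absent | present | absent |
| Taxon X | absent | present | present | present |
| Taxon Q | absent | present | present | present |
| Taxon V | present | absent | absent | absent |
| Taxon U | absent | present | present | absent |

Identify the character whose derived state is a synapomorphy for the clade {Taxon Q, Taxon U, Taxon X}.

Character polarity is set by the outgroup: the derived state is whichever differs from the outgroup's state, so for C3 the derived state is 'absent', and for the remaining characters it is 'present'.
C1 (derived state 'present') is unique to Taxon V (autapomorphy; uninformative for grouping).
Only Taxon Q, Taxon U, and Taxon X show the derived state 'present' for C2, supporting them as a clade.
C3: derived state 'absent' in Taxon V only — an autapomorphy, so it tells us nothing about relationships among taxa.
C4 (derived state 'present') is shared by Taxon Q and Taxon X — a synapomorphy uniting that clade.
Most parsimonious ingroup topology: (((Taxon X,Taxon Q),Taxon U),Taxon V).
The clade {Taxon Q, Taxon U, Taxon X} is supported by C2: its derived state 'present' occurs in exactly those taxa and in no other taxon (including the outgroup).

C2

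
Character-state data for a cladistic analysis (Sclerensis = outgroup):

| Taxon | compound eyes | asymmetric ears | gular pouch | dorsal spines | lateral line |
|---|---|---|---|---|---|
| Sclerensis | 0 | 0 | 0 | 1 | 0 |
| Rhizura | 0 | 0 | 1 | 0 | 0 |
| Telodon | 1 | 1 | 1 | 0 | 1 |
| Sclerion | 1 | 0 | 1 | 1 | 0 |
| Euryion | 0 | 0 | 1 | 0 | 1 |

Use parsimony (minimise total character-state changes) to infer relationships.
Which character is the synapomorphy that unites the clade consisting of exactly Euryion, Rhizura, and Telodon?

Character polarity is set by the outgroup: the derived state is whichever differs from the outgroup's state, so for dorsal spines the derived state is '0', and for the remaining characters it is '1'.
compound eyes (state '1') occurs in Sclerion and Telodon but conflicts with the nesting implied by the other characters — most parsimoniously interpreted as homoplasy.
asymmetric ears (derived state '1') is unique to Telodon (autapomorphy; uninformative for grouping).
All ingroup taxa share the derived state '1' for gular pouch; it defines the ingroup but does not resolve relationships within it.
dorsal spines: derived state '0' in Euryion, Rhizura, and Telodon only — synapomorphy for {Euryion, Rhizura, Telodon}.
lateral line (derived state '1') is shared by Euryion and Telodon — a synapomorphy uniting that clade.
Most parsimonious ingroup topology: (((Telodon,Euryion),Rhizura),Sclerion).
The clade {Euryion, Rhizura, Telodon} is supported by dorsal spines: its derived state '0' occurs in exactly those taxa and in no other taxon (including the outgroup).

dorsal spines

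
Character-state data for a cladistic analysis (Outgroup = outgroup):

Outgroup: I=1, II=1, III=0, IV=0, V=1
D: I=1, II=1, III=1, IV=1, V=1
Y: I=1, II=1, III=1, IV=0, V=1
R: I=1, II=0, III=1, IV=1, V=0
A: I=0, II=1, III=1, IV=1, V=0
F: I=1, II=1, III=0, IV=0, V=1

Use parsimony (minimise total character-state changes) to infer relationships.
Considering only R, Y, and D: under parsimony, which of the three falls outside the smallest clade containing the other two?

Character polarity is set by the outgroup: the derived state is whichever differs from the outgroup's state, so for I, II, V the derived state is '0', and for the remaining characters it is '1'.
I: derived state '0' in A only — an autapomorphy, so it tells us nothing about relationships among taxa.
II: derived state '0' in R only — an autapomorphy, so it tells us nothing about relationships among taxa.
III: derived state '1' in A, D, R, and Y only — synapomorphy for {A, D, R, Y}.
IV: derived state '1' in A, D, and R only — synapomorphy for {A, D, R}.
V (derived state '0') is shared by A and R — a synapomorphy uniting that clade.
Most parsimonious ingroup topology: (((D,(R,A)),Y),F).
D and R share a more recent common ancestor with each other than either does with Y, so Y is the least closely related of the three.

Y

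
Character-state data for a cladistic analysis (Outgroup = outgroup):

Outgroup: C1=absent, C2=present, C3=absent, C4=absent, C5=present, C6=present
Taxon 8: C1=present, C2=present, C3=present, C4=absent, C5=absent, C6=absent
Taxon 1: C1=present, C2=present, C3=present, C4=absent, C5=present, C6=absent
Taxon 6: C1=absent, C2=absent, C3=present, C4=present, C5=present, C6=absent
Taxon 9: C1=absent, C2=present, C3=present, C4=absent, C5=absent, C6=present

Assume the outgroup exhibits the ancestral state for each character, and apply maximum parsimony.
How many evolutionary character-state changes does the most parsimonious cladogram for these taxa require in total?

7

Character polarity is set by the outgroup: the derived state is whichever differs from the outgroup's state, so for C2, C5, C6 the derived state is 'absent', and for the remaining characters it is 'present'.
Only Taxon 1 and Taxon 8 show the derived state 'present' for C1, supporting them as a clade.
C2: derived state 'absent' in Taxon 6 only — an autapomorphy, so it tells us nothing about relationships among taxa.
All ingroup taxa share the derived state 'present' for C3; it defines the ingroup but does not resolve relationships within it.
C4: derived state 'present' in Taxon 6 only — an autapomorphy, so it tells us nothing about relationships among taxa.
C5 (state 'absent') occurs in Taxon 8 and Taxon 9 but conflicts with the nesting implied by the other characters — most parsimoniously interpreted as homoplasy.
C6: derived state 'absent' in Taxon 1, Taxon 6, and Taxon 8 only — synapomorphy for {Taxon 1, Taxon 6, Taxon 8}.
Most parsimonious ingroup topology: (((Taxon 8,Taxon 1),Taxon 6),Taxon 9).
Changes per character on this tree: C1: 1; C2: 1; C3: 1; C4: 1; C5: 2; C6: 1.
Total = 7.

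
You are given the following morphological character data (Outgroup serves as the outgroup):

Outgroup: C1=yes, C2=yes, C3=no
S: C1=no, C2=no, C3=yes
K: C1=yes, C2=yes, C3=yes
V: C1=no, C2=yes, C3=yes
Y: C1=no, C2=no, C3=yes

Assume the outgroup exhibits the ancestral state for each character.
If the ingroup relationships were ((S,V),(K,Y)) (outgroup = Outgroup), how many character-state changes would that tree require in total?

Map each character onto ((S,V),(K,Y)) (rooted by Outgroup) and count the minimum state changes it requires (Fitch parsimony):
C1: 2; C2: 2; C3: 1.
Total tree length = 5.

5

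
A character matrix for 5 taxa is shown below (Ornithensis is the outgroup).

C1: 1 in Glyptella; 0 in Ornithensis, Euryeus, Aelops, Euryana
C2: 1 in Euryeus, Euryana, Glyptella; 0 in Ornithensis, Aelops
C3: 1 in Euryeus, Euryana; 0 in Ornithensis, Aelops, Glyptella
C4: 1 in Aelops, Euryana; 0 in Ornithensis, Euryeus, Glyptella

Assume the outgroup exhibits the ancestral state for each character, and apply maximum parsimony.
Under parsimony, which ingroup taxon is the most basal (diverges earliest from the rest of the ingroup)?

The outgroup has state '0' for every character, so '1' is the derived state throughout.
C1 (derived state '1') is unique to Glyptella (autapomorphy; uninformative for grouping).
C2 (derived state '1') is shared by Euryana, Euryeus, and Glyptella — a synapomorphy uniting that clade.
Only Euryana and Euryeus show the derived state '1' for C3, supporting them as a clade.
C4 (state '1') occurs in Aelops and Euryana but conflicts with the nesting implied by the other characters — most parsimoniously interpreted as homoplasy.
Most parsimonious ingroup topology: (((Euryeus,Euryana),Glyptella),Aelops).
Aelops is sister to the clade containing all other ingroup taxa, so it is the earliest-diverging (most basal) ingroup lineage.

Aelops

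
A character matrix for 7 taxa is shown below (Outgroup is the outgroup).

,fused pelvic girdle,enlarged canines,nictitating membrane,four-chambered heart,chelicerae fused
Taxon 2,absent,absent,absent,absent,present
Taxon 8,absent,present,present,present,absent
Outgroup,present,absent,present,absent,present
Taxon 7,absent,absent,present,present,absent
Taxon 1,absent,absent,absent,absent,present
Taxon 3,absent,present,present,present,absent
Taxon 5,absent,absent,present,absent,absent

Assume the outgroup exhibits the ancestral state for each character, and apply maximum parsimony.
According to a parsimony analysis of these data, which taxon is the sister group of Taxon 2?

Character polarity is set by the outgroup: the derived state is whichever differs from the outgroup's state, so for fused pelvic girdle, nictitating membrane, chelicerae fused the derived state is 'absent', and for the remaining characters it is 'present'.
fused pelvic girdle (derived state 'absent') is shared by all ingroup taxa — unites the whole ingroup.
Only Taxon 3 and Taxon 8 show the derived state 'present' for enlarged canines, supporting them as a clade.
nictitating membrane (derived state 'absent') is shared by Taxon 1 and Taxon 2 — a synapomorphy uniting that clade.
Only Taxon 3, Taxon 7, and Taxon 8 show the derived state 'present' for four-chambered heart, supporting them as a clade.
chelicerae fused (derived state 'absent') is shared by Taxon 3, Taxon 5, Taxon 7, and Taxon 8 — a synapomorphy uniting that clade.
Most parsimonious ingroup topology: ((Taxon 5,((Taxon 8,Taxon 3),Taxon 7)),(Taxon 2,Taxon 1)).
Taxon 2 and Taxon 1 form a cherry on this tree, so they are sister taxa.

Taxon 1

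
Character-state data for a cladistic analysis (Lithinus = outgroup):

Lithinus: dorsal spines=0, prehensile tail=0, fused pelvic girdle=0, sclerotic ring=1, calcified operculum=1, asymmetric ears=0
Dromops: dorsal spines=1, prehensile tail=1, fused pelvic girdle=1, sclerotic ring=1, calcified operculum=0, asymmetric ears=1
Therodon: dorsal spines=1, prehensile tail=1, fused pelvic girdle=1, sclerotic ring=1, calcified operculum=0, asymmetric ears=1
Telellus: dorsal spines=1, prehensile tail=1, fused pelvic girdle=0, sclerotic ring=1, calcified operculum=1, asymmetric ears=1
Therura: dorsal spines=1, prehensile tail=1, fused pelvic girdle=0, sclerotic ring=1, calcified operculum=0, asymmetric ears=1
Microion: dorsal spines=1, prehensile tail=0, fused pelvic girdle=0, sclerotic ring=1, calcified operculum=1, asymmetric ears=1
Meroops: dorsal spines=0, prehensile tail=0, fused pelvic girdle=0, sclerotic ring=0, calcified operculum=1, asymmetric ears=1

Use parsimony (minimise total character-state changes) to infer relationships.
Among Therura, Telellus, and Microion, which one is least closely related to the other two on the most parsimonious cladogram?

Microion

Character polarity is set by the outgroup: the derived state is whichever differs from the outgroup's state, so for sclerotic ring, calcified operculum the derived state is '0', and for the remaining characters it is '1'.
dorsal spines: derived state '1' in Dromops, Microion, Telellus, Therodon, and Therura only — synapomorphy for {Dromops, Microion, Telellus, Therodon, Therura}.
Only Dromops, Telellus, Therodon, and Therura show the derived state '1' for prehensile tail, supporting them as a clade.
Only Dromops and Therodon show the derived state '1' for fused pelvic girdle, supporting them as a clade.
sclerotic ring: derived state '0' in Meroops only — an autapomorphy, so it tells us nothing about relationships among taxa.
calcified operculum: derived state '0' in Dromops, Therodon, and Therura only — synapomorphy for {Dromops, Therodon, Therura}.
asymmetric ears (derived state '1') is shared by all ingroup taxa — unites the whole ingroup.
Most parsimonious ingroup topology: (((((Dromops,Therodon),Therura),Telellus),Microion),Meroops).
Therura and Telellus share a more recent common ancestor with each other than either does with Microion, so Microion is the least closely related of the three.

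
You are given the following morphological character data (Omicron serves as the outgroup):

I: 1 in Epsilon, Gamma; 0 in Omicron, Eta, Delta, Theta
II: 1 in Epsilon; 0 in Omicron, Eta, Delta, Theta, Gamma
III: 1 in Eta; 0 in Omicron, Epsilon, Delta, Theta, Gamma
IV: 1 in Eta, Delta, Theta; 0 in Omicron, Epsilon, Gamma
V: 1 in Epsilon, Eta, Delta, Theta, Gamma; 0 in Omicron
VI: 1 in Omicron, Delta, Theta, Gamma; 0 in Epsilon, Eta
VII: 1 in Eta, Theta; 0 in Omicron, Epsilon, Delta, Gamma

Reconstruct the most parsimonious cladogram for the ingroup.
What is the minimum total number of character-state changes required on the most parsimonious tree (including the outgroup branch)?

8

Character polarity is set by the outgroup: the derived state is whichever differs from the outgroup's state, so for VI the derived state is '0', and for the remaining characters it is '1'.
I (derived state '1') is shared by Epsilon and Gamma — a synapomorphy uniting that clade.
II (derived state '1') is unique to Epsilon (autapomorphy; uninformative for grouping).
III (derived state '1') is unique to Eta (autapomorphy; uninformative for grouping).
IV: derived state '1' in Delta, Eta, and Theta only — synapomorphy for {Delta, Eta, Theta}.
V (derived state '1') is shared by all ingroup taxa — unites the whole ingroup.
VI (state '0') occurs in Epsilon and Eta but conflicts with the nesting implied by the other characters — most parsimoniously interpreted as homoplasy.
Only Eta and Theta show the derived state '1' for VII, supporting them as a clade.
Most parsimonious ingroup topology: ((Epsilon,Gamma),((Eta,Theta),Delta)).
Changes per character on this tree: I: 1; II: 1; III: 1; IV: 1; V: 1; VI: 2; VII: 1.
Total = 8.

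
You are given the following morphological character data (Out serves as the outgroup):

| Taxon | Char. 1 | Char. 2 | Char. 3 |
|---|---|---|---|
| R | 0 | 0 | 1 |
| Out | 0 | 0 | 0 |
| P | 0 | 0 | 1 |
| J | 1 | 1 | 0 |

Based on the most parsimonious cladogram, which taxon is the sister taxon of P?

R

The outgroup has state '0' for every character, so '1' is the derived state throughout.
Char. 1 (derived state '1') is unique to J (autapomorphy; uninformative for grouping).
Char. 2: derived state '1' in J only — an autapomorphy, so it tells us nothing about relationships among taxa.
Only P and R show the derived state '1' for Char. 3, supporting them as a clade.
Most parsimonious ingroup topology: ((P,R),J).
P and R form a cherry on this tree, so they are sister taxa.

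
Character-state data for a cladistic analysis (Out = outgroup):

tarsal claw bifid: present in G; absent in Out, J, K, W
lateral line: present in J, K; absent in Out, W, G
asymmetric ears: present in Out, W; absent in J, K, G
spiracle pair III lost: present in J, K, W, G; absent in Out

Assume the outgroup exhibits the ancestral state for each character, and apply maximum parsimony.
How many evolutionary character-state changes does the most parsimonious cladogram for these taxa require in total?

Character polarity is set by the outgroup: the derived state is whichever differs from the outgroup's state, so for asymmetric ears the derived state is 'absent', and for the remaining characters it is 'present'.
tarsal claw bifid (derived state 'present') is unique to G (autapomorphy; uninformative for grouping).
lateral line: derived state 'present' in J and K only — synapomorphy for {J, K}.
Only G, J, and K show the derived state 'absent' for asymmetric ears, supporting them as a clade.
spiracle pair III lost (derived state 'present') is shared by all ingroup taxa — unites the whole ingroup.
Most parsimonious ingroup topology: (((J,K),G),W).
Changes per character on this tree: tarsal claw bifid: 1; lateral line: 1; asymmetric ears: 1; spiracle pair III lost: 1.
Total = 4.

4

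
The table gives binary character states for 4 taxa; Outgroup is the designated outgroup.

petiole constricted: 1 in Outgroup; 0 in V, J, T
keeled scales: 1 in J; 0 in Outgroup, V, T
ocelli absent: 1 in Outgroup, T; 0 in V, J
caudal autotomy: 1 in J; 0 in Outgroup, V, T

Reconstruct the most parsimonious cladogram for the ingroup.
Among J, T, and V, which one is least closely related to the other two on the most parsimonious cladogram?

T

Character polarity is set by the outgroup: the derived state is whichever differs from the outgroup's state, so for petiole constricted, ocelli absent the derived state is '0', and for the remaining characters it is '1'.
petiole constricted (derived state '0') is shared by all ingroup taxa — unites the whole ingroup.
keeled scales: derived state '1' in J only — an autapomorphy, so it tells us nothing about relationships among taxa.
Only J and V show the derived state '0' for ocelli absent, supporting them as a clade.
caudal autotomy: derived state '1' in J only — an autapomorphy, so it tells us nothing about relationships among taxa.
Most parsimonious ingroup topology: ((V,J),T).
J and V share a more recent common ancestor with each other than either does with T, so T is the least closely related of the three.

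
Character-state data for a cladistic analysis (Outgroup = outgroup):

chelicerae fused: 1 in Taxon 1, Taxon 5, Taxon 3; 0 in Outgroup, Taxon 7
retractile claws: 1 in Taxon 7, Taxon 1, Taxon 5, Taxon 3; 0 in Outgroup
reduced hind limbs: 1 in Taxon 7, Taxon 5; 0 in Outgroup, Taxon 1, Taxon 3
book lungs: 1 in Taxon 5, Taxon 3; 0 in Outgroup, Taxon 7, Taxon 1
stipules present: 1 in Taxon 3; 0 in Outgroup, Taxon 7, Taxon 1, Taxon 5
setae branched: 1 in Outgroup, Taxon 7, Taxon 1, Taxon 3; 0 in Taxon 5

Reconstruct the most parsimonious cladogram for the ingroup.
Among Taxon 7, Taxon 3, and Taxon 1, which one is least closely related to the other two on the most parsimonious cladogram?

Character polarity is set by the outgroup: the derived state is whichever differs from the outgroup's state, so for setae branched the derived state is '0', and for the remaining characters it is '1'.
chelicerae fused: derived state '1' in Taxon 1, Taxon 3, and Taxon 5 only — synapomorphy for {Taxon 1, Taxon 3, Taxon 5}.
All ingroup taxa share the derived state '1' for retractile claws; it defines the ingroup but does not resolve relationships within it.
reduced hind limbs groups Taxon 5 and Taxon 7, which is incompatible with the clades supported by the remaining characters; treating it as convergent (homoplasy) costs fewer steps than any alternative tree.
book lungs (derived state '1') is shared by Taxon 3 and Taxon 5 — a synapomorphy uniting that clade.
stipules present (derived state '1') is unique to Taxon 3 (autapomorphy; uninformative for grouping).
setae branched (derived state '0') is unique to Taxon 5 (autapomorphy; uninformative for grouping).
Most parsimonious ingroup topology: (Taxon 7,(Taxon 1,(Taxon 5,Taxon 3))).
Taxon 1 and Taxon 3 share a more recent common ancestor with each other than either does with Taxon 7, so Taxon 7 is the least closely related of the three.

Taxon 7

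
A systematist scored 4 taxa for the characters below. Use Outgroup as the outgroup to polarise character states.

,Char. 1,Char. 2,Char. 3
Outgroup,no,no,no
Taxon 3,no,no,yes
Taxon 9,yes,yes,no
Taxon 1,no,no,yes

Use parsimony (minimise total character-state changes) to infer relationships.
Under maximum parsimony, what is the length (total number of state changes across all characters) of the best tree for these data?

The outgroup has state 'no' for every character, so 'yes' is the derived state throughout.
Char. 1 (derived state 'yes') is unique to Taxon 9 (autapomorphy; uninformative for grouping).
Char. 2 (derived state 'yes') is unique to Taxon 9 (autapomorphy; uninformative for grouping).
Char. 3: derived state 'yes' in Taxon 1 and Taxon 3 only — synapomorphy for {Taxon 1, Taxon 3}.
Most parsimonious ingroup topology: ((Taxon 3,Taxon 1),Taxon 9).
Changes per character on this tree: Char. 1: 1; Char. 2: 1; Char. 3: 1.
Total = 3.

3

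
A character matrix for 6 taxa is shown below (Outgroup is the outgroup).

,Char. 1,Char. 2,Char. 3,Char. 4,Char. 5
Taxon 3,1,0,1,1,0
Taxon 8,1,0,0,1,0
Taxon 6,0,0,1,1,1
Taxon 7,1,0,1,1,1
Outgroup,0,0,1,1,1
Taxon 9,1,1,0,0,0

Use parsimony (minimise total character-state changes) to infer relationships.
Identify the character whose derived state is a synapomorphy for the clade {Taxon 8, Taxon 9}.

Character polarity is set by the outgroup: the derived state is whichever differs from the outgroup's state, so for Char. 3, Char. 4, Char. 5 the derived state is '0', and for the remaining characters it is '1'.
Char. 1: derived state '1' in Taxon 3, Taxon 7, Taxon 8, and Taxon 9 only — synapomorphy for {Taxon 3, Taxon 7, Taxon 8, Taxon 9}.
Char. 2: derived state '1' in Taxon 9 only — an autapomorphy, so it tells us nothing about relationships among taxa.
Only Taxon 8 and Taxon 9 show the derived state '0' for Char. 3, supporting them as a clade.
Char. 4: derived state '0' in Taxon 9 only — an autapomorphy, so it tells us nothing about relationships among taxa.
Only Taxon 3, Taxon 8, and Taxon 9 show the derived state '0' for Char. 5, supporting them as a clade.
Most parsimonious ingroup topology: ((((Taxon 8,Taxon 9),Taxon 3),Taxon 7),Taxon 6).
The clade {Taxon 8, Taxon 9} is supported by Char. 3: its derived state '0' occurs in exactly those taxa and in no other taxon (including the outgroup).

Char. 3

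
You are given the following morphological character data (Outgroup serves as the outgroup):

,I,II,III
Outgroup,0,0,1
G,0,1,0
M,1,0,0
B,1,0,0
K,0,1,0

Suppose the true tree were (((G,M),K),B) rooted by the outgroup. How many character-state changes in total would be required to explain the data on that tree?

5

Map each character onto (((G,M),K),B) (rooted by Outgroup) and count the minimum state changes it requires (Fitch parsimony):
I: 2; II: 2; III: 1.
Total tree length = 5.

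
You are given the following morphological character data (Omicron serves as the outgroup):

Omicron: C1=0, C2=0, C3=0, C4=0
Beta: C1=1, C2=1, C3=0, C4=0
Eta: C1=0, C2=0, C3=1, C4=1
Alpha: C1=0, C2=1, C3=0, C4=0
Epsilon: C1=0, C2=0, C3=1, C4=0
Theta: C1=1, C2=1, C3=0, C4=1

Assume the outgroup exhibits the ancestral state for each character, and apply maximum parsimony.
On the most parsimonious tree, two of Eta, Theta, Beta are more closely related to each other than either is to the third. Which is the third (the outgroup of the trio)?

Eta

The outgroup has state '0' for every character, so '1' is the derived state throughout.
Only Beta and Theta show the derived state '1' for C1, supporting them as a clade.
C2 (derived state '1') is shared by Alpha, Beta, and Theta — a synapomorphy uniting that clade.
C3: derived state '1' in Epsilon and Eta only — synapomorphy for {Epsilon, Eta}.
C4 groups Eta and Theta, which is incompatible with the clades supported by the remaining characters; treating it as convergent (homoplasy) costs fewer steps than any alternative tree.
Most parsimonious ingroup topology: (((Beta,Theta),Alpha),(Eta,Epsilon)).
Theta and Beta share a more recent common ancestor with each other than either does with Eta, so Eta is the least closely related of the three.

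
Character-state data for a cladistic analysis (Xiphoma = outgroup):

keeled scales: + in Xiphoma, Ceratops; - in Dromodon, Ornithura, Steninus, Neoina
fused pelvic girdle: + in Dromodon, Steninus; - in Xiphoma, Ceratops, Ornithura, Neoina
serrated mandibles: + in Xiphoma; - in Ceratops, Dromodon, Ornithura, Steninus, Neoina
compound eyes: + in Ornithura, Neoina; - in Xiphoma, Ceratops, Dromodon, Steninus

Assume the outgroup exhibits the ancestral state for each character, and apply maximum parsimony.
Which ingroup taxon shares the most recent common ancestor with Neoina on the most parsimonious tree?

Character polarity is set by the outgroup: the derived state is whichever differs from the outgroup's state, so for keeled scales, serrated mandibles the derived state is '-', and for the remaining characters it is '+'.
keeled scales: derived state '-' in Dromodon, Neoina, Ornithura, and Steninus only — synapomorphy for {Dromodon, Neoina, Ornithura, Steninus}.
fused pelvic girdle (derived state '+') is shared by Dromodon and Steninus — a synapomorphy uniting that clade.
serrated mandibles (derived state '-') is shared by all ingroup taxa — unites the whole ingroup.
Only Neoina and Ornithura show the derived state '+' for compound eyes, supporting them as a clade.
Most parsimonious ingroup topology: (((Dromodon,Steninus),(Neoina,Ornithura)),Ceratops).
Neoina and Ornithura form a cherry on this tree, so they are sister taxa.

Ornithura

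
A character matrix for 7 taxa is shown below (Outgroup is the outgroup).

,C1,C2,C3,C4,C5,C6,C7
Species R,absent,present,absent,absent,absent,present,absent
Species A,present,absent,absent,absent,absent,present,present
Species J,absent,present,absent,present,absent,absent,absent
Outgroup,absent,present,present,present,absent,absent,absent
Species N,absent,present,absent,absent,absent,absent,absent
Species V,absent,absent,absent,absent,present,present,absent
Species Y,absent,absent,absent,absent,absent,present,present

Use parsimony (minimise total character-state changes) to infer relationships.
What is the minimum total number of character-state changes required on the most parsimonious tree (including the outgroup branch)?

7

Character polarity is set by the outgroup: the derived state is whichever differs from the outgroup's state, so for C2, C3, C4 the derived state is 'absent', and for the remaining characters it is 'present'.
C1 (derived state 'present') is unique to Species A (autapomorphy; uninformative for grouping).
Only Species A, Species V, and Species Y show the derived state 'absent' for C2, supporting them as a clade.
All ingroup taxa share the derived state 'absent' for C3; it defines the ingroup but does not resolve relationships within it.
C4: derived state 'absent' in Species A, Species N, Species R, Species V, and Species Y only — synapomorphy for {Species A, Species N, Species R, Species V, Species Y}.
C5 (derived state 'present') is unique to Species V (autapomorphy; uninformative for grouping).
C6: derived state 'present' in Species A, Species R, Species V, and Species Y only — synapomorphy for {Species A, Species R, Species V, Species Y}.
C7 (derived state 'present') is shared by Species A and Species Y — a synapomorphy uniting that clade.
Most parsimonious ingroup topology: (((Species R,((Species A,Species Y),Species V)),Species N),Species J).
Changes per character on this tree: C1: 1; C2: 1; C3: 1; C4: 1; C5: 1; C6: 1; C7: 1.
Total = 7.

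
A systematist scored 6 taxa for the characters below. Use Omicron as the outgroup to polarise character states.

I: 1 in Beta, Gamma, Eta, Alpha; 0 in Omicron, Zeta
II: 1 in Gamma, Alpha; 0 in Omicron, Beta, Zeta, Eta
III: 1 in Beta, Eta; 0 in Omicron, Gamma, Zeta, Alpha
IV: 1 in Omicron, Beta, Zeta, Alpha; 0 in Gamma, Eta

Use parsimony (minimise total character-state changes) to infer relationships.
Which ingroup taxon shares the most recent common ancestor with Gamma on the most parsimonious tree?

Alpha

Character polarity is set by the outgroup: the derived state is whichever differs from the outgroup's state, so for IV the derived state is '0', and for the remaining characters it is '1'.
I (derived state '1') is shared by Alpha, Beta, Eta, and Gamma — a synapomorphy uniting that clade.
Only Alpha and Gamma show the derived state '1' for II, supporting them as a clade.
III (derived state '1') is shared by Beta and Eta — a synapomorphy uniting that clade.
IV groups Eta and Gamma, which is incompatible with the clades supported by the remaining characters; treating it as convergent (homoplasy) costs fewer steps than any alternative tree.
Most parsimonious ingroup topology: (((Beta,Eta),(Gamma,Alpha)),Zeta).
Gamma and Alpha form a cherry on this tree, so they are sister taxa.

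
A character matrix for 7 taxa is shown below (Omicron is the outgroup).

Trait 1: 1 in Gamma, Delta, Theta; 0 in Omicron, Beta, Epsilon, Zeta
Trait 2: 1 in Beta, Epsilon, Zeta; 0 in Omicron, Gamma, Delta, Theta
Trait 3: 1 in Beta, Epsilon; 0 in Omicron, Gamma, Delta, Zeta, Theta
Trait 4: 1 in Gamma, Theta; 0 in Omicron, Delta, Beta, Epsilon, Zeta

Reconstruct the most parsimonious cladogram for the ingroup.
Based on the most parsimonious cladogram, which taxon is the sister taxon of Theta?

Gamma

The outgroup has state '0' for every character, so '1' is the derived state throughout.
Trait 1 (derived state '1') is shared by Delta, Gamma, and Theta — a synapomorphy uniting that clade.
Only Beta, Epsilon, and Zeta show the derived state '1' for Trait 2, supporting them as a clade.
Trait 3 (derived state '1') is shared by Beta and Epsilon — a synapomorphy uniting that clade.
Trait 4: derived state '1' in Gamma and Theta only — synapomorphy for {Gamma, Theta}.
Most parsimonious ingroup topology: (((Gamma,Theta),Delta),((Beta,Epsilon),Zeta)).
Theta and Gamma form a cherry on this tree, so they are sister taxa.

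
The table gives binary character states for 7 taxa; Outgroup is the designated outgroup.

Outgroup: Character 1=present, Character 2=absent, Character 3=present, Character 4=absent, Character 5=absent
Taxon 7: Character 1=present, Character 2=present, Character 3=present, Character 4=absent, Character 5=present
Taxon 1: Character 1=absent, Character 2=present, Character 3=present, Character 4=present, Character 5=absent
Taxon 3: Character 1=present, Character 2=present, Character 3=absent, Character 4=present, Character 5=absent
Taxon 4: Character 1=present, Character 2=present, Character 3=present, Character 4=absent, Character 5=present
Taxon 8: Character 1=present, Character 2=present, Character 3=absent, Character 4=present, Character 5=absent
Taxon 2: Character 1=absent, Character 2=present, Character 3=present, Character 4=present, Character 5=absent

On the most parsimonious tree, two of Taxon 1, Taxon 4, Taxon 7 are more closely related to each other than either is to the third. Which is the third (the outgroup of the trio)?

Character polarity is set by the outgroup: the derived state is whichever differs from the outgroup's state, so for Character 1, Character 3 the derived state is 'absent', and for the remaining characters it is 'present'.
Character 1 (derived state 'absent') is shared by Taxon 1 and Taxon 2 — a synapomorphy uniting that clade.
All ingroup taxa share the derived state 'present' for Character 2; it defines the ingroup but does not resolve relationships within it.
Character 3 (derived state 'absent') is shared by Taxon 3 and Taxon 8 — a synapomorphy uniting that clade.
Character 4: derived state 'present' in Taxon 1, Taxon 2, Taxon 3, and Taxon 8 only — synapomorphy for {Taxon 1, Taxon 2, Taxon 3, Taxon 8}.
Only Taxon 4 and Taxon 7 show the derived state 'present' for Character 5, supporting them as a clade.
Most parsimonious ingroup topology: ((Taxon 7,Taxon 4),((Taxon 1,Taxon 2),(Taxon 3,Taxon 8))).
Taxon 4 and Taxon 7 share a more recent common ancestor with each other than either does with Taxon 1, so Taxon 1 is the least closely related of the three.

Taxon 1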